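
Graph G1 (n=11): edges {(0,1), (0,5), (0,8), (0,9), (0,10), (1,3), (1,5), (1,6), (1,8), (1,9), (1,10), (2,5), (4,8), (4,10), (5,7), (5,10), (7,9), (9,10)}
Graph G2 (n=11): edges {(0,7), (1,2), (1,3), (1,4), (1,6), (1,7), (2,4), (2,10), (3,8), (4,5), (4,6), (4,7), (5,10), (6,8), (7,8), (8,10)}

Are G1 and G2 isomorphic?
No, not isomorphic

The graphs are NOT isomorphic.

Counting triangles (3-cliques): G1 has 8, G2 has 3.
Triangle count is an isomorphism invariant, so differing triangle counts rule out isomorphism.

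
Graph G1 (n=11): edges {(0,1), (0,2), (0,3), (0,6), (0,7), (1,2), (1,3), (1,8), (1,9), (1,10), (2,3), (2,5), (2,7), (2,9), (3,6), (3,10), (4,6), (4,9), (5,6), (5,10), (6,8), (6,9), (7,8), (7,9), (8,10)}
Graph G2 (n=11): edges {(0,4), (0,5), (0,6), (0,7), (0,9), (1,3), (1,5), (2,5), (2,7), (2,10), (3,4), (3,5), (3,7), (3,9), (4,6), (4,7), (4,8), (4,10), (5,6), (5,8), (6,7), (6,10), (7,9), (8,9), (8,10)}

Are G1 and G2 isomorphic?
Yes, isomorphic

The graphs are isomorphic.
One valid mapping φ: V(G1) → V(G2): 0→0, 1→4, 2→7, 3→6, 4→1, 5→2, 6→5, 7→9, 8→8, 9→3, 10→10

Verify φ preserves adjacency — for each edge of G1, its image is an edge of G2:
  (0,1) → (φ(0),φ(1)) = (0,4) ∈ E(G2) ✓
  (0,2) → (φ(0),φ(2)) = (0,7) ∈ E(G2) ✓
  (0,3) → (φ(0),φ(3)) = (0,6) ∈ E(G2) ✓
  (0,6) → (φ(0),φ(6)) = (0,5) ∈ E(G2) ✓
  (0,7) → (φ(0),φ(7)) = (0,9) ∈ E(G2) ✓
  (1,2) → (φ(1),φ(2)) = (4,7) ∈ E(G2) ✓
  (1,3) → (φ(1),φ(3)) = (4,6) ∈ E(G2) ✓
  (1,8) → (φ(1),φ(8)) = (4,8) ∈ E(G2) ✓
  (1,9) → (φ(1),φ(9)) = (3,4) ∈ E(G2) ✓
  (1,10) → (φ(1),φ(10)) = (4,10) ∈ E(G2) ✓
  (2,3) → (φ(2),φ(3)) = (6,7) ∈ E(G2) ✓
  (2,5) → (φ(2),φ(5)) = (2,7) ∈ E(G2) ✓
  (2,7) → (φ(2),φ(7)) = (7,9) ∈ E(G2) ✓
  (2,9) → (φ(2),φ(9)) = (3,7) ∈ E(G2) ✓
  (3,6) → (φ(3),φ(6)) = (5,6) ∈ E(G2) ✓
  (3,10) → (φ(3),φ(10)) = (6,10) ∈ E(G2) ✓
  (4,6) → (φ(4),φ(6)) = (1,5) ∈ E(G2) ✓
  (4,9) → (φ(4),φ(9)) = (1,3) ∈ E(G2) ✓
  (5,6) → (φ(5),φ(6)) = (2,5) ∈ E(G2) ✓
  (5,10) → (φ(5),φ(10)) = (2,10) ∈ E(G2) ✓
  (6,8) → (φ(6),φ(8)) = (5,8) ∈ E(G2) ✓
  (6,9) → (φ(6),φ(9)) = (3,5) ∈ E(G2) ✓
  (7,8) → (φ(7),φ(8)) = (8,9) ∈ E(G2) ✓
  (7,9) → (φ(7),φ(9)) = (3,9) ∈ E(G2) ✓
  (8,10) → (φ(8),φ(10)) = (8,10) ∈ E(G2) ✓
All 25 edges of G1 map to edges of G2, and |E(G1)| = |E(G2)| = 25, so φ is a bijection on edges as well as vertices. Hence G1 ≅ G2.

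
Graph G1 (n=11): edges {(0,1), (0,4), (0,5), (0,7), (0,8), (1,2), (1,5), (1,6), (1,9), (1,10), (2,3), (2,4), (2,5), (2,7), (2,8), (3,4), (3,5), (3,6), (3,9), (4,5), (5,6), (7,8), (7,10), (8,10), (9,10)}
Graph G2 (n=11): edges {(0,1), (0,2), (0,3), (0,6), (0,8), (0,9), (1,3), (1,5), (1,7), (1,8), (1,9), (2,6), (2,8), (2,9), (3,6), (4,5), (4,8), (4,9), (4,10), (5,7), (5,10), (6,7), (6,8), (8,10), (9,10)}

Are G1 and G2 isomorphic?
Yes, isomorphic

The graphs are isomorphic.
One valid mapping φ: V(G1) → V(G2): 0→9, 1→1, 2→8, 3→6, 4→2, 5→0, 6→3, 7→10, 8→4, 9→7, 10→5

Verify φ preserves adjacency — for each edge of G1, its image is an edge of G2:
  (0,1) → (φ(0),φ(1)) = (1,9) ∈ E(G2) ✓
  (0,4) → (φ(0),φ(4)) = (2,9) ∈ E(G2) ✓
  (0,5) → (φ(0),φ(5)) = (0,9) ∈ E(G2) ✓
  (0,7) → (φ(0),φ(7)) = (9,10) ∈ E(G2) ✓
  (0,8) → (φ(0),φ(8)) = (4,9) ∈ E(G2) ✓
  (1,2) → (φ(1),φ(2)) = (1,8) ∈ E(G2) ✓
  (1,5) → (φ(1),φ(5)) = (0,1) ∈ E(G2) ✓
  (1,6) → (φ(1),φ(6)) = (1,3) ∈ E(G2) ✓
  (1,9) → (φ(1),φ(9)) = (1,7) ∈ E(G2) ✓
  (1,10) → (φ(1),φ(10)) = (1,5) ∈ E(G2) ✓
  (2,3) → (φ(2),φ(3)) = (6,8) ∈ E(G2) ✓
  (2,4) → (φ(2),φ(4)) = (2,8) ∈ E(G2) ✓
  (2,5) → (φ(2),φ(5)) = (0,8) ∈ E(G2) ✓
  (2,7) → (φ(2),φ(7)) = (8,10) ∈ E(G2) ✓
  (2,8) → (φ(2),φ(8)) = (4,8) ∈ E(G2) ✓
  (3,4) → (φ(3),φ(4)) = (2,6) ∈ E(G2) ✓
  (3,5) → (φ(3),φ(5)) = (0,6) ∈ E(G2) ✓
  (3,6) → (φ(3),φ(6)) = (3,6) ∈ E(G2) ✓
  (3,9) → (φ(3),φ(9)) = (6,7) ∈ E(G2) ✓
  (4,5) → (φ(4),φ(5)) = (0,2) ∈ E(G2) ✓
  (5,6) → (φ(5),φ(6)) = (0,3) ∈ E(G2) ✓
  (7,8) → (φ(7),φ(8)) = (4,10) ∈ E(G2) ✓
  (7,10) → (φ(7),φ(10)) = (5,10) ∈ E(G2) ✓
  (8,10) → (φ(8),φ(10)) = (4,5) ∈ E(G2) ✓
  (9,10) → (φ(9),φ(10)) = (5,7) ∈ E(G2) ✓
All 25 edges of G1 map to edges of G2, and |E(G1)| = |E(G2)| = 25, so φ is a bijection on edges as well as vertices. Hence G1 ≅ G2.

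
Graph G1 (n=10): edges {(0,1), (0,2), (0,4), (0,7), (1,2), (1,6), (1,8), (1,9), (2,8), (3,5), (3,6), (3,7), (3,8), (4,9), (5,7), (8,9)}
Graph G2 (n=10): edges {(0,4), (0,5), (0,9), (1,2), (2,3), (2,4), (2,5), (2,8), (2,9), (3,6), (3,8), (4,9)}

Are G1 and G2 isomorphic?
No, not isomorphic

The graphs are NOT isomorphic.

Degrees in G1: deg(0)=4, deg(1)=5, deg(2)=3, deg(3)=4, deg(4)=2, deg(5)=2, deg(6)=2, deg(7)=3, deg(8)=4, deg(9)=3.
Sorted degree sequence of G1: [5, 4, 4, 4, 3, 3, 3, 2, 2, 2].
Degrees in G2: deg(0)=3, deg(1)=1, deg(2)=6, deg(3)=3, deg(4)=3, deg(5)=2, deg(6)=1, deg(7)=0, deg(8)=2, deg(9)=3.
Sorted degree sequence of G2: [6, 3, 3, 3, 3, 2, 2, 1, 1, 0].
The (sorted) degree sequence is an isomorphism invariant, so since G1 and G2 have different degree sequences they cannot be isomorphic.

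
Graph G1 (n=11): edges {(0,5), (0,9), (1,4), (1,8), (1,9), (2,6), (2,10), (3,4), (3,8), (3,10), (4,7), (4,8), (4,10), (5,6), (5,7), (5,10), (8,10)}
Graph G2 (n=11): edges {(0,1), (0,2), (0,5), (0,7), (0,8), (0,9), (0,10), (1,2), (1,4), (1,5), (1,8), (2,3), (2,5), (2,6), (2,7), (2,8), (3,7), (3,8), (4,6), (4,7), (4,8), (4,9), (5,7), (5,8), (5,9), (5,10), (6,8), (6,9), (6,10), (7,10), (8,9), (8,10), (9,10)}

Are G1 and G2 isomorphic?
No, not isomorphic

The graphs are NOT isomorphic.

Degrees in G1: deg(0)=2, deg(1)=3, deg(2)=2, deg(3)=3, deg(4)=5, deg(5)=4, deg(6)=2, deg(7)=2, deg(8)=4, deg(9)=2, deg(10)=5.
Sorted degree sequence of G1: [5, 5, 4, 4, 3, 3, 2, 2, 2, 2, 2].
Degrees in G2: deg(0)=7, deg(1)=5, deg(2)=7, deg(3)=3, deg(4)=5, deg(5)=7, deg(6)=5, deg(7)=6, deg(8)=9, deg(9)=6, deg(10)=6.
Sorted degree sequence of G2: [9, 7, 7, 7, 6, 6, 6, 5, 5, 5, 3].
The (sorted) degree sequence is an isomorphism invariant, so since G1 and G2 have different degree sequences they cannot be isomorphic.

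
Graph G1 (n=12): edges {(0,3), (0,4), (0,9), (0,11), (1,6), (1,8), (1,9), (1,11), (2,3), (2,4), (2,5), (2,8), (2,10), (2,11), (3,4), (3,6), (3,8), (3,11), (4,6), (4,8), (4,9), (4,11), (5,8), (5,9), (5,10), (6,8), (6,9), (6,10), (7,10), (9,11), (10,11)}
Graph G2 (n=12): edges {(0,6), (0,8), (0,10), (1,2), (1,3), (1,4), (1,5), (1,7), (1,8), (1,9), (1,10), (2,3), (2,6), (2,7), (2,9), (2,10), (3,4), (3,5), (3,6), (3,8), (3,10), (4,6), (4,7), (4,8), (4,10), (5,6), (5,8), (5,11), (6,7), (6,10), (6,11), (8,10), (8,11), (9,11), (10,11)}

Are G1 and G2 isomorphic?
No, not isomorphic

The graphs are NOT isomorphic.

Degrees in G1: deg(0)=4, deg(1)=4, deg(2)=6, deg(3)=6, deg(4)=7, deg(5)=4, deg(6)=6, deg(7)=1, deg(8)=6, deg(9)=6, deg(10)=5, deg(11)=7.
Sorted degree sequence of G1: [7, 7, 6, 6, 6, 6, 6, 5, 4, 4, 4, 1].
Degrees in G2: deg(0)=3, deg(1)=8, deg(2)=6, deg(3)=7, deg(4)=6, deg(5)=5, deg(6)=8, deg(7)=4, deg(8)=7, deg(9)=3, deg(10)=8, deg(11)=5.
Sorted degree sequence of G2: [8, 8, 8, 7, 7, 6, 6, 5, 5, 4, 3, 3].
The (sorted) degree sequence is an isomorphism invariant, so since G1 and G2 have different degree sequences they cannot be isomorphic.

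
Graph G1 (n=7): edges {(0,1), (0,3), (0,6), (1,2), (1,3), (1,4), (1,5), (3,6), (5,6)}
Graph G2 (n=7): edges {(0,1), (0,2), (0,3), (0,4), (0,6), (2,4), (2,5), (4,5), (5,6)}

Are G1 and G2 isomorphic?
Yes, isomorphic

The graphs are isomorphic.
One valid mapping φ: V(G1) → V(G2): 0→4, 1→0, 2→1, 3→2, 4→3, 5→6, 6→5

Verify φ preserves adjacency — for each edge of G1, its image is an edge of G2:
  (0,1) → (φ(0),φ(1)) = (0,4) ∈ E(G2) ✓
  (0,3) → (φ(0),φ(3)) = (2,4) ∈ E(G2) ✓
  (0,6) → (φ(0),φ(6)) = (4,5) ∈ E(G2) ✓
  (1,2) → (φ(1),φ(2)) = (0,1) ∈ E(G2) ✓
  (1,3) → (φ(1),φ(3)) = (0,2) ∈ E(G2) ✓
  (1,4) → (φ(1),φ(4)) = (0,3) ∈ E(G2) ✓
  (1,5) → (φ(1),φ(5)) = (0,6) ∈ E(G2) ✓
  (3,6) → (φ(3),φ(6)) = (2,5) ∈ E(G2) ✓
  (5,6) → (φ(5),φ(6)) = (5,6) ∈ E(G2) ✓
All 9 edges of G1 map to edges of G2, and |E(G1)| = |E(G2)| = 9, so φ is a bijection on edges as well as vertices. Hence G1 ≅ G2.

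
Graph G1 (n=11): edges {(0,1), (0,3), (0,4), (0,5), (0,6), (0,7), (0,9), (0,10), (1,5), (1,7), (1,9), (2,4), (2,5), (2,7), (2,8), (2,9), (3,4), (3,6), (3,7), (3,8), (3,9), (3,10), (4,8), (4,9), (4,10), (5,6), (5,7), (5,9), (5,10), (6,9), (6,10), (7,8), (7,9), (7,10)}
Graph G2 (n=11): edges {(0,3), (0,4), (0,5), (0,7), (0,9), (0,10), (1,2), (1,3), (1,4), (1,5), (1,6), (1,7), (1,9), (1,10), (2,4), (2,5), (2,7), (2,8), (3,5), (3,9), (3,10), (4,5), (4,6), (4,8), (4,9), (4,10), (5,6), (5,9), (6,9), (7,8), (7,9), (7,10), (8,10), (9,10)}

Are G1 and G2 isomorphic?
Yes, isomorphic

The graphs are isomorphic.
One valid mapping φ: V(G1) → V(G2): 0→9, 1→6, 2→2, 3→10, 4→7, 5→5, 6→3, 7→4, 8→8, 9→1, 10→0

Verify φ preserves adjacency — for each edge of G1, its image is an edge of G2:
  (0,1) → (φ(0),φ(1)) = (6,9) ∈ E(G2) ✓
  (0,3) → (φ(0),φ(3)) = (9,10) ∈ E(G2) ✓
  (0,4) → (φ(0),φ(4)) = (7,9) ∈ E(G2) ✓
  (0,5) → (φ(0),φ(5)) = (5,9) ∈ E(G2) ✓
  (0,6) → (φ(0),φ(6)) = (3,9) ∈ E(G2) ✓
  (0,7) → (φ(0),φ(7)) = (4,9) ∈ E(G2) ✓
  (0,9) → (φ(0),φ(9)) = (1,9) ∈ E(G2) ✓
  (0,10) → (φ(0),φ(10)) = (0,9) ∈ E(G2) ✓
  (1,5) → (φ(1),φ(5)) = (5,6) ∈ E(G2) ✓
  (1,7) → (φ(1),φ(7)) = (4,6) ∈ E(G2) ✓
  (1,9) → (φ(1),φ(9)) = (1,6) ∈ E(G2) ✓
  (2,4) → (φ(2),φ(4)) = (2,7) ∈ E(G2) ✓
  (2,5) → (φ(2),φ(5)) = (2,5) ∈ E(G2) ✓
  (2,7) → (φ(2),φ(7)) = (2,4) ∈ E(G2) ✓
  (2,8) → (φ(2),φ(8)) = (2,8) ∈ E(G2) ✓
  (2,9) → (φ(2),φ(9)) = (1,2) ∈ E(G2) ✓
  (3,4) → (φ(3),φ(4)) = (7,10) ∈ E(G2) ✓
  (3,6) → (φ(3),φ(6)) = (3,10) ∈ E(G2) ✓
  (3,7) → (φ(3),φ(7)) = (4,10) ∈ E(G2) ✓
  (3,8) → (φ(3),φ(8)) = (8,10) ∈ E(G2) ✓
  (3,9) → (φ(3),φ(9)) = (1,10) ∈ E(G2) ✓
  (3,10) → (φ(3),φ(10)) = (0,10) ∈ E(G2) ✓
  (4,8) → (φ(4),φ(8)) = (7,8) ∈ E(G2) ✓
  (4,9) → (φ(4),φ(9)) = (1,7) ∈ E(G2) ✓
  (4,10) → (φ(4),φ(10)) = (0,7) ∈ E(G2) ✓
  (5,6) → (φ(5),φ(6)) = (3,5) ∈ E(G2) ✓
  (5,7) → (φ(5),φ(7)) = (4,5) ∈ E(G2) ✓
  (5,9) → (φ(5),φ(9)) = (1,5) ∈ E(G2) ✓
  (5,10) → (φ(5),φ(10)) = (0,5) ∈ E(G2) ✓
  (6,9) → (φ(6),φ(9)) = (1,3) ∈ E(G2) ✓
  (6,10) → (φ(6),φ(10)) = (0,3) ∈ E(G2) ✓
  (7,8) → (φ(7),φ(8)) = (4,8) ∈ E(G2) ✓
  (7,9) → (φ(7),φ(9)) = (1,4) ∈ E(G2) ✓
  (7,10) → (φ(7),φ(10)) = (0,4) ∈ E(G2) ✓
All 34 edges of G1 map to edges of G2, and |E(G1)| = |E(G2)| = 34, so φ is a bijection on edges as well as vertices. Hence G1 ≅ G2.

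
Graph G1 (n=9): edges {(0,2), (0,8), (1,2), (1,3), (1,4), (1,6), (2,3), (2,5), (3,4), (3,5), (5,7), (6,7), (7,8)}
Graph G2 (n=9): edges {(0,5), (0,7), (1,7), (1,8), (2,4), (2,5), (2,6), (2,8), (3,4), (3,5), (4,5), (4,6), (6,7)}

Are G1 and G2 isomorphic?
Yes, isomorphic

The graphs are isomorphic.
One valid mapping φ: V(G1) → V(G2): 0→8, 1→5, 2→2, 3→4, 4→3, 5→6, 6→0, 7→7, 8→1

Verify φ preserves adjacency — for each edge of G1, its image is an edge of G2:
  (0,2) → (φ(0),φ(2)) = (2,8) ∈ E(G2) ✓
  (0,8) → (φ(0),φ(8)) = (1,8) ∈ E(G2) ✓
  (1,2) → (φ(1),φ(2)) = (2,5) ∈ E(G2) ✓
  (1,3) → (φ(1),φ(3)) = (4,5) ∈ E(G2) ✓
  (1,4) → (φ(1),φ(4)) = (3,5) ∈ E(G2) ✓
  (1,6) → (φ(1),φ(6)) = (0,5) ∈ E(G2) ✓
  (2,3) → (φ(2),φ(3)) = (2,4) ∈ E(G2) ✓
  (2,5) → (φ(2),φ(5)) = (2,6) ∈ E(G2) ✓
  (3,4) → (φ(3),φ(4)) = (3,4) ∈ E(G2) ✓
  (3,5) → (φ(3),φ(5)) = (4,6) ∈ E(G2) ✓
  (5,7) → (φ(5),φ(7)) = (6,7) ∈ E(G2) ✓
  (6,7) → (φ(6),φ(7)) = (0,7) ∈ E(G2) ✓
  (7,8) → (φ(7),φ(8)) = (1,7) ∈ E(G2) ✓
All 13 edges of G1 map to edges of G2, and |E(G1)| = |E(G2)| = 13, so φ is a bijection on edges as well as vertices. Hence G1 ≅ G2.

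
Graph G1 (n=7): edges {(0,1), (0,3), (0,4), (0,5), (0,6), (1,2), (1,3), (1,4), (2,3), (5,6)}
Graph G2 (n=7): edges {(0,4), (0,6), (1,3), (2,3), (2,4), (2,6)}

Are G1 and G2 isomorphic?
No, not isomorphic

The graphs are NOT isomorphic.

Counting triangles (3-cliques): G1 has 4, G2 has 0.
Triangle count is an isomorphism invariant, so differing triangle counts rule out isomorphism.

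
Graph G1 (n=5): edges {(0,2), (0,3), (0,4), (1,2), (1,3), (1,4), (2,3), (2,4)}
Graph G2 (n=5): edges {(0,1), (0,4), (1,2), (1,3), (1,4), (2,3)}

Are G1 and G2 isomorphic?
No, not isomorphic

The graphs are NOT isomorphic.

Degrees in G1: deg(0)=3, deg(1)=3, deg(2)=4, deg(3)=3, deg(4)=3.
Sorted degree sequence of G1: [4, 3, 3, 3, 3].
Degrees in G2: deg(0)=2, deg(1)=4, deg(2)=2, deg(3)=2, deg(4)=2.
Sorted degree sequence of G2: [4, 2, 2, 2, 2].
The (sorted) degree sequence is an isomorphism invariant, so since G1 and G2 have different degree sequences they cannot be isomorphic.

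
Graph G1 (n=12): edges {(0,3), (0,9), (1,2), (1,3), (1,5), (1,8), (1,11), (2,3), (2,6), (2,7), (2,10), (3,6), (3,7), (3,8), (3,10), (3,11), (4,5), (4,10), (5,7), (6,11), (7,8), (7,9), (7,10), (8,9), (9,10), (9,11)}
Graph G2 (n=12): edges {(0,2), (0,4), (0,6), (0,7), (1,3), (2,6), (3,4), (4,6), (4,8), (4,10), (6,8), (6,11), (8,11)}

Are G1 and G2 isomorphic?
No, not isomorphic

The graphs are NOT isomorphic.

Connected components of G1: 1 component(s) with vertex sets [[0, 1, 2, 3, 4, 5, 6, 7, 8, 9, 10, 11]], sizes [12].
Connected components of G2: 3 component(s) with vertex sets [[5], [9], [0, 1, 2, 3, 4, 6, 7, 8, 10, 11]], sizes [1, 1, 10].
The number of connected components (and the multiset of component sizes) is an isomorphism invariant — an isomorphism maps each component of G1 bijectively onto a component of G2. Since G1 has 1 component(s) and G2 has 3, they cannot be isomorphic.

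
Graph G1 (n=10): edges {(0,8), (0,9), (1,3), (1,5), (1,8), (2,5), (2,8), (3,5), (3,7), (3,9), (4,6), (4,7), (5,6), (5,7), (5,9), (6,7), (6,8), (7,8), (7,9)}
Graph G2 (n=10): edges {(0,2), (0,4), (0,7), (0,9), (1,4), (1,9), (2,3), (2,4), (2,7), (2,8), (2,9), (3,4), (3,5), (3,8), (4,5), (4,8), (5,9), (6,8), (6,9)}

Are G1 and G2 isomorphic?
Yes, isomorphic

The graphs are isomorphic.
One valid mapping φ: V(G1) → V(G2): 0→6, 1→5, 2→1, 3→3, 4→7, 5→4, 6→0, 7→2, 8→9, 9→8

Verify φ preserves adjacency — for each edge of G1, its image is an edge of G2:
  (0,8) → (φ(0),φ(8)) = (6,9) ∈ E(G2) ✓
  (0,9) → (φ(0),φ(9)) = (6,8) ∈ E(G2) ✓
  (1,3) → (φ(1),φ(3)) = (3,5) ∈ E(G2) ✓
  (1,5) → (φ(1),φ(5)) = (4,5) ∈ E(G2) ✓
  (1,8) → (φ(1),φ(8)) = (5,9) ∈ E(G2) ✓
  (2,5) → (φ(2),φ(5)) = (1,4) ∈ E(G2) ✓
  (2,8) → (φ(2),φ(8)) = (1,9) ∈ E(G2) ✓
  (3,5) → (φ(3),φ(5)) = (3,4) ∈ E(G2) ✓
  (3,7) → (φ(3),φ(7)) = (2,3) ∈ E(G2) ✓
  (3,9) → (φ(3),φ(9)) = (3,8) ∈ E(G2) ✓
  (4,6) → (φ(4),φ(6)) = (0,7) ∈ E(G2) ✓
  (4,7) → (φ(4),φ(7)) = (2,7) ∈ E(G2) ✓
  (5,6) → (φ(5),φ(6)) = (0,4) ∈ E(G2) ✓
  (5,7) → (φ(5),φ(7)) = (2,4) ∈ E(G2) ✓
  (5,9) → (φ(5),φ(9)) = (4,8) ∈ E(G2) ✓
  (6,7) → (φ(6),φ(7)) = (0,2) ∈ E(G2) ✓
  (6,8) → (φ(6),φ(8)) = (0,9) ∈ E(G2) ✓
  (7,8) → (φ(7),φ(8)) = (2,9) ∈ E(G2) ✓
  (7,9) → (φ(7),φ(9)) = (2,8) ∈ E(G2) ✓
All 19 edges of G1 map to edges of G2, and |E(G1)| = |E(G2)| = 19, so φ is a bijection on edges as well as vertices. Hence G1 ≅ G2.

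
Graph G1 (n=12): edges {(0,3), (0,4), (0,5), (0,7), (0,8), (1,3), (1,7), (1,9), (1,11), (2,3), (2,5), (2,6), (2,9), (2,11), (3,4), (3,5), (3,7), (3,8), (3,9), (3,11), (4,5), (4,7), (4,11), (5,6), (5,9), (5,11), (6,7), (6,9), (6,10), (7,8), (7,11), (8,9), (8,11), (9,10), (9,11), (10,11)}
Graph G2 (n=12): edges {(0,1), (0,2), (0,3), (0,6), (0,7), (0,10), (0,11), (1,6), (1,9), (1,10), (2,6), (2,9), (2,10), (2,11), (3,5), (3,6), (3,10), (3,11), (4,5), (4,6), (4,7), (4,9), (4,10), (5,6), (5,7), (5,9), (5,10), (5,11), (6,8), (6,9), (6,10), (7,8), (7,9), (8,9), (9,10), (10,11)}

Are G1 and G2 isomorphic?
Yes, isomorphic

The graphs are isomorphic.
One valid mapping φ: V(G1) → V(G2): 0→11, 1→1, 2→4, 3→10, 4→3, 5→5, 6→7, 7→0, 8→2, 9→9, 10→8, 11→6

Verify φ preserves adjacency — for each edge of G1, its image is an edge of G2:
  (0,3) → (φ(0),φ(3)) = (10,11) ∈ E(G2) ✓
  (0,4) → (φ(0),φ(4)) = (3,11) ∈ E(G2) ✓
  (0,5) → (φ(0),φ(5)) = (5,11) ∈ E(G2) ✓
  (0,7) → (φ(0),φ(7)) = (0,11) ∈ E(G2) ✓
  (0,8) → (φ(0),φ(8)) = (2,11) ∈ E(G2) ✓
  (1,3) → (φ(1),φ(3)) = (1,10) ∈ E(G2) ✓
  (1,7) → (φ(1),φ(7)) = (0,1) ∈ E(G2) ✓
  (1,9) → (φ(1),φ(9)) = (1,9) ∈ E(G2) ✓
  (1,11) → (φ(1),φ(11)) = (1,6) ∈ E(G2) ✓
  (2,3) → (φ(2),φ(3)) = (4,10) ∈ E(G2) ✓
  (2,5) → (φ(2),φ(5)) = (4,5) ∈ E(G2) ✓
  (2,6) → (φ(2),φ(6)) = (4,7) ∈ E(G2) ✓
  (2,9) → (φ(2),φ(9)) = (4,9) ∈ E(G2) ✓
  (2,11) → (φ(2),φ(11)) = (4,6) ∈ E(G2) ✓
  (3,4) → (φ(3),φ(4)) = (3,10) ∈ E(G2) ✓
  (3,5) → (φ(3),φ(5)) = (5,10) ∈ E(G2) ✓
  (3,7) → (φ(3),φ(7)) = (0,10) ∈ E(G2) ✓
  (3,8) → (φ(3),φ(8)) = (2,10) ∈ E(G2) ✓
  (3,9) → (φ(3),φ(9)) = (9,10) ∈ E(G2) ✓
  (3,11) → (φ(3),φ(11)) = (6,10) ∈ E(G2) ✓
  (4,5) → (φ(4),φ(5)) = (3,5) ∈ E(G2) ✓
  (4,7) → (φ(4),φ(7)) = (0,3) ∈ E(G2) ✓
  (4,11) → (φ(4),φ(11)) = (3,6) ∈ E(G2) ✓
  (5,6) → (φ(5),φ(6)) = (5,7) ∈ E(G2) ✓
  (5,9) → (φ(5),φ(9)) = (5,9) ∈ E(G2) ✓
  (5,11) → (φ(5),φ(11)) = (5,6) ∈ E(G2) ✓
  (6,7) → (φ(6),φ(7)) = (0,7) ∈ E(G2) ✓
  (6,9) → (φ(6),φ(9)) = (7,9) ∈ E(G2) ✓
  (6,10) → (φ(6),φ(10)) = (7,8) ∈ E(G2) ✓
  (7,8) → (φ(7),φ(8)) = (0,2) ∈ E(G2) ✓
  (7,11) → (φ(7),φ(11)) = (0,6) ∈ E(G2) ✓
  (8,9) → (φ(8),φ(9)) = (2,9) ∈ E(G2) ✓
  (8,11) → (φ(8),φ(11)) = (2,6) ∈ E(G2) ✓
  (9,10) → (φ(9),φ(10)) = (8,9) ∈ E(G2) ✓
  (9,11) → (φ(9),φ(11)) = (6,9) ∈ E(G2) ✓
  (10,11) → (φ(10),φ(11)) = (6,8) ∈ E(G2) ✓
All 36 edges of G1 map to edges of G2, and |E(G1)| = |E(G2)| = 36, so φ is a bijection on edges as well as vertices. Hence G1 ≅ G2.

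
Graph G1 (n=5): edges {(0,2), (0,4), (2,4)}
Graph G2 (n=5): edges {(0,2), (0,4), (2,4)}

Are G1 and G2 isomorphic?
Yes, isomorphic

The graphs are isomorphic.
One valid mapping φ: V(G1) → V(G2): 0→2, 1→3, 2→4, 3→1, 4→0

Verify φ preserves adjacency — for each edge of G1, its image is an edge of G2:
  (0,2) → (φ(0),φ(2)) = (2,4) ∈ E(G2) ✓
  (0,4) → (φ(0),φ(4)) = (0,2) ∈ E(G2) ✓
  (2,4) → (φ(2),φ(4)) = (0,4) ∈ E(G2) ✓
All 3 edges of G1 map to edges of G2, and |E(G1)| = |E(G2)| = 3, so φ is a bijection on edges as well as vertices. Hence G1 ≅ G2.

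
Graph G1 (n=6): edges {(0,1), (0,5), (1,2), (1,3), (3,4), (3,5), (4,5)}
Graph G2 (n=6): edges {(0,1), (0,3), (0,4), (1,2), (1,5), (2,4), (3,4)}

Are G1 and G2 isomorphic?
Yes, isomorphic

The graphs are isomorphic.
One valid mapping φ: V(G1) → V(G2): 0→2, 1→1, 2→5, 3→0, 4→3, 5→4

Verify φ preserves adjacency — for each edge of G1, its image is an edge of G2:
  (0,1) → (φ(0),φ(1)) = (1,2) ∈ E(G2) ✓
  (0,5) → (φ(0),φ(5)) = (2,4) ∈ E(G2) ✓
  (1,2) → (φ(1),φ(2)) = (1,5) ∈ E(G2) ✓
  (1,3) → (φ(1),φ(3)) = (0,1) ∈ E(G2) ✓
  (3,4) → (φ(3),φ(4)) = (0,3) ∈ E(G2) ✓
  (3,5) → (φ(3),φ(5)) = (0,4) ∈ E(G2) ✓
  (4,5) → (φ(4),φ(5)) = (3,4) ∈ E(G2) ✓
All 7 edges of G1 map to edges of G2, and |E(G1)| = |E(G2)| = 7, so φ is a bijection on edges as well as vertices. Hence G1 ≅ G2.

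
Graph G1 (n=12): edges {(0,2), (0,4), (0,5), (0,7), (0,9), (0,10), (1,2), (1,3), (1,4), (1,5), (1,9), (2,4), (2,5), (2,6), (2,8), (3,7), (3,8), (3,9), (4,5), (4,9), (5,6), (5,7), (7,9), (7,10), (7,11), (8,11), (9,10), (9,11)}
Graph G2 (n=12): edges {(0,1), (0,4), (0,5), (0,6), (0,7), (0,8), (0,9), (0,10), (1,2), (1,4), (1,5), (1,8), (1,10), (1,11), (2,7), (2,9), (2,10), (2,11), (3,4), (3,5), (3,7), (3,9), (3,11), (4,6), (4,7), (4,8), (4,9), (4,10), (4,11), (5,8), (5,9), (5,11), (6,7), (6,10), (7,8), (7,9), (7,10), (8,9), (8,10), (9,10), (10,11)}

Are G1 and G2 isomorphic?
No, not isomorphic

The graphs are NOT isomorphic.

Degrees in G1: deg(0)=6, deg(1)=5, deg(2)=6, deg(3)=4, deg(4)=5, deg(5)=6, deg(6)=2, deg(7)=6, deg(8)=3, deg(9)=7, deg(10)=3, deg(11)=3.
Sorted degree sequence of G1: [7, 6, 6, 6, 6, 5, 5, 4, 3, 3, 3, 2].
Degrees in G2: deg(0)=8, deg(1)=7, deg(2)=5, deg(3)=5, deg(4)=9, deg(5)=6, deg(6)=4, deg(7)=8, deg(8)=7, deg(9)=8, deg(10)=9, deg(11)=6.
Sorted degree sequence of G2: [9, 9, 8, 8, 8, 7, 7, 6, 6, 5, 5, 4].
The (sorted) degree sequence is an isomorphism invariant, so since G1 and G2 have different degree sequences they cannot be isomorphic.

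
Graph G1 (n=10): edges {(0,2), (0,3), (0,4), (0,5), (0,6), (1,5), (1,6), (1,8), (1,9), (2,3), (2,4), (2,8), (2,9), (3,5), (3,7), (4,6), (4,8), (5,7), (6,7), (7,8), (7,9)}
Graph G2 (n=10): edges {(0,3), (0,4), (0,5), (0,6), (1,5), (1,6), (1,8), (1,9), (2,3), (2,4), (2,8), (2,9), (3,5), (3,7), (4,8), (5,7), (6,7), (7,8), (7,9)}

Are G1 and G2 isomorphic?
No, not isomorphic

The graphs are NOT isomorphic.

Counting edges: G1 has 21 edge(s); G2 has 19 edge(s).
Edge count is an isomorphism invariant (a bijection on vertices induces a bijection on edges), so differing edge counts rule out isomorphism.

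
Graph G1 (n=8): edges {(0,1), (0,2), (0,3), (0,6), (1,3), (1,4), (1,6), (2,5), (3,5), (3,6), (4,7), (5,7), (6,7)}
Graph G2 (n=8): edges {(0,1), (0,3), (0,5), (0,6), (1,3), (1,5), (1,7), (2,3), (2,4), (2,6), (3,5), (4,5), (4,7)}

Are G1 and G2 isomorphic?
Yes, isomorphic

The graphs are isomorphic.
One valid mapping φ: V(G1) → V(G2): 0→1, 1→0, 2→7, 3→5, 4→6, 5→4, 6→3, 7→2

Verify φ preserves adjacency — for each edge of G1, its image is an edge of G2:
  (0,1) → (φ(0),φ(1)) = (0,1) ∈ E(G2) ✓
  (0,2) → (φ(0),φ(2)) = (1,7) ∈ E(G2) ✓
  (0,3) → (φ(0),φ(3)) = (1,5) ∈ E(G2) ✓
  (0,6) → (φ(0),φ(6)) = (1,3) ∈ E(G2) ✓
  (1,3) → (φ(1),φ(3)) = (0,5) ∈ E(G2) ✓
  (1,4) → (φ(1),φ(4)) = (0,6) ∈ E(G2) ✓
  (1,6) → (φ(1),φ(6)) = (0,3) ∈ E(G2) ✓
  (2,5) → (φ(2),φ(5)) = (4,7) ∈ E(G2) ✓
  (3,5) → (φ(3),φ(5)) = (4,5) ∈ E(G2) ✓
  (3,6) → (φ(3),φ(6)) = (3,5) ∈ E(G2) ✓
  (4,7) → (φ(4),φ(7)) = (2,6) ∈ E(G2) ✓
  (5,7) → (φ(5),φ(7)) = (2,4) ∈ E(G2) ✓
  (6,7) → (φ(6),φ(7)) = (2,3) ∈ E(G2) ✓
All 13 edges of G1 map to edges of G2, and |E(G1)| = |E(G2)| = 13, so φ is a bijection on edges as well as vertices. Hence G1 ≅ G2.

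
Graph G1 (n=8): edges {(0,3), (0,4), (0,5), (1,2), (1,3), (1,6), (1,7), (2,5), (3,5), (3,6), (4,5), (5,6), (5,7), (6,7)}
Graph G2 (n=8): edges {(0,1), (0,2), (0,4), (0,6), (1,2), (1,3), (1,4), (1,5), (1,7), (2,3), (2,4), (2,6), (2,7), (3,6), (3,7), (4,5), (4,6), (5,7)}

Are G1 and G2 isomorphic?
No, not isomorphic

The graphs are NOT isomorphic.

Degrees in G1: deg(0)=3, deg(1)=4, deg(2)=2, deg(3)=4, deg(4)=2, deg(5)=6, deg(6)=4, deg(7)=3.
Sorted degree sequence of G1: [6, 4, 4, 4, 3, 3, 2, 2].
Degrees in G2: deg(0)=4, deg(1)=6, deg(2)=6, deg(3)=4, deg(4)=5, deg(5)=3, deg(6)=4, deg(7)=4.
Sorted degree sequence of G2: [6, 6, 5, 4, 4, 4, 4, 3].
The (sorted) degree sequence is an isomorphism invariant, so since G1 and G2 have different degree sequences they cannot be isomorphic.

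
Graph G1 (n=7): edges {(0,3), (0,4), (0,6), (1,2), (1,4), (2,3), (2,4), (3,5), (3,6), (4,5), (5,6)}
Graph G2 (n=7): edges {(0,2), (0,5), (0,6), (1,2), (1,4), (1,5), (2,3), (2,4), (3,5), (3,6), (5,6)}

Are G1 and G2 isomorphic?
Yes, isomorphic

The graphs are isomorphic.
One valid mapping φ: V(G1) → V(G2): 0→3, 1→4, 2→1, 3→5, 4→2, 5→0, 6→6

Verify φ preserves adjacency — for each edge of G1, its image is an edge of G2:
  (0,3) → (φ(0),φ(3)) = (3,5) ∈ E(G2) ✓
  (0,4) → (φ(0),φ(4)) = (2,3) ∈ E(G2) ✓
  (0,6) → (φ(0),φ(6)) = (3,6) ∈ E(G2) ✓
  (1,2) → (φ(1),φ(2)) = (1,4) ∈ E(G2) ✓
  (1,4) → (φ(1),φ(4)) = (2,4) ∈ E(G2) ✓
  (2,3) → (φ(2),φ(3)) = (1,5) ∈ E(G2) ✓
  (2,4) → (φ(2),φ(4)) = (1,2) ∈ E(G2) ✓
  (3,5) → (φ(3),φ(5)) = (0,5) ∈ E(G2) ✓
  (3,6) → (φ(3),φ(6)) = (5,6) ∈ E(G2) ✓
  (4,5) → (φ(4),φ(5)) = (0,2) ∈ E(G2) ✓
  (5,6) → (φ(5),φ(6)) = (0,6) ∈ E(G2) ✓
All 11 edges of G1 map to edges of G2, and |E(G1)| = |E(G2)| = 11, so φ is a bijection on edges as well as vertices. Hence G1 ≅ G2.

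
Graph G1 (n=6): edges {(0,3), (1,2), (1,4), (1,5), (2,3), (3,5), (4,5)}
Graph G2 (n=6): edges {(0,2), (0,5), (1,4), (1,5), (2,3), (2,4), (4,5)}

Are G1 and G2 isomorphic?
Yes, isomorphic

The graphs are isomorphic.
One valid mapping φ: V(G1) → V(G2): 0→3, 1→5, 2→0, 3→2, 4→1, 5→4

Verify φ preserves adjacency — for each edge of G1, its image is an edge of G2:
  (0,3) → (φ(0),φ(3)) = (2,3) ∈ E(G2) ✓
  (1,2) → (φ(1),φ(2)) = (0,5) ∈ E(G2) ✓
  (1,4) → (φ(1),φ(4)) = (1,5) ∈ E(G2) ✓
  (1,5) → (φ(1),φ(5)) = (4,5) ∈ E(G2) ✓
  (2,3) → (φ(2),φ(3)) = (0,2) ∈ E(G2) ✓
  (3,5) → (φ(3),φ(5)) = (2,4) ∈ E(G2) ✓
  (4,5) → (φ(4),φ(5)) = (1,4) ∈ E(G2) ✓
All 7 edges of G1 map to edges of G2, and |E(G1)| = |E(G2)| = 7, so φ is a bijection on edges as well as vertices. Hence G1 ≅ G2.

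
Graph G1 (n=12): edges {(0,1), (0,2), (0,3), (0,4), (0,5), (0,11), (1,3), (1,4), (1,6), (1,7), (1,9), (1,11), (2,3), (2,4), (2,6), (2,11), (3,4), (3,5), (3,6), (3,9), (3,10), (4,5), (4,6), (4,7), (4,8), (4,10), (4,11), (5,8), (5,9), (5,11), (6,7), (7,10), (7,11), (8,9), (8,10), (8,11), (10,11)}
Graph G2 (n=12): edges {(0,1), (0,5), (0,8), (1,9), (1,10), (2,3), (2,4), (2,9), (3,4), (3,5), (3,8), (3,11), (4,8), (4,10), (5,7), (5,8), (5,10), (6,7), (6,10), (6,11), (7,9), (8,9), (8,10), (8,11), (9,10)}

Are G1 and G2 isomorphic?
No, not isomorphic

The graphs are NOT isomorphic.

Degrees in G1: deg(0)=6, deg(1)=7, deg(2)=5, deg(3)=8, deg(4)=10, deg(5)=6, deg(6)=5, deg(7)=5, deg(8)=5, deg(9)=4, deg(10)=5, deg(11)=8.
Sorted degree sequence of G1: [10, 8, 8, 7, 6, 6, 5, 5, 5, 5, 5, 4].
Degrees in G2: deg(0)=3, deg(1)=3, deg(2)=3, deg(3)=5, deg(4)=4, deg(5)=5, deg(6)=3, deg(7)=3, deg(8)=7, deg(9)=5, deg(10)=6, deg(11)=3.
Sorted degree sequence of G2: [7, 6, 5, 5, 5, 4, 3, 3, 3, 3, 3, 3].
The (sorted) degree sequence is an isomorphism invariant, so since G1 and G2 have different degree sequences they cannot be isomorphic.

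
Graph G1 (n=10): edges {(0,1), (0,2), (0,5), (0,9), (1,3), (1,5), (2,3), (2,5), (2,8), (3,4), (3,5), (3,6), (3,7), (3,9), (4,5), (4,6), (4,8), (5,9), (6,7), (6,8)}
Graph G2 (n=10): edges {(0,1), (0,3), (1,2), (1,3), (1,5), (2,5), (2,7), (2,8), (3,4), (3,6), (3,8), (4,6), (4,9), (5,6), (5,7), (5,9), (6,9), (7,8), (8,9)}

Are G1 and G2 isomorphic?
No, not isomorphic

The graphs are NOT isomorphic.

Degrees in G1: deg(0)=4, deg(1)=3, deg(2)=4, deg(3)=7, deg(4)=4, deg(5)=6, deg(6)=4, deg(7)=2, deg(8)=3, deg(9)=3.
Sorted degree sequence of G1: [7, 6, 4, 4, 4, 4, 3, 3, 3, 2].
Degrees in G2: deg(0)=2, deg(1)=4, deg(2)=4, deg(3)=5, deg(4)=3, deg(5)=5, deg(6)=4, deg(7)=3, deg(8)=4, deg(9)=4.
Sorted degree sequence of G2: [5, 5, 4, 4, 4, 4, 4, 3, 3, 2].
The (sorted) degree sequence is an isomorphism invariant, so since G1 and G2 have different degree sequences they cannot be isomorphic.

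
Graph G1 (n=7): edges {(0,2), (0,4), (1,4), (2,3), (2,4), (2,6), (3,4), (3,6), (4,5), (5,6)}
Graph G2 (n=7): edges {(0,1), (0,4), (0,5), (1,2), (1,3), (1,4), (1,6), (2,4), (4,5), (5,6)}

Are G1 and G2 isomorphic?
Yes, isomorphic

The graphs are isomorphic.
One valid mapping φ: V(G1) → V(G2): 0→2, 1→3, 2→4, 3→0, 4→1, 5→6, 6→5

Verify φ preserves adjacency — for each edge of G1, its image is an edge of G2:
  (0,2) → (φ(0),φ(2)) = (2,4) ∈ E(G2) ✓
  (0,4) → (φ(0),φ(4)) = (1,2) ∈ E(G2) ✓
  (1,4) → (φ(1),φ(4)) = (1,3) ∈ E(G2) ✓
  (2,3) → (φ(2),φ(3)) = (0,4) ∈ E(G2) ✓
  (2,4) → (φ(2),φ(4)) = (1,4) ∈ E(G2) ✓
  (2,6) → (φ(2),φ(6)) = (4,5) ∈ E(G2) ✓
  (3,4) → (φ(3),φ(4)) = (0,1) ∈ E(G2) ✓
  (3,6) → (φ(3),φ(6)) = (0,5) ∈ E(G2) ✓
  (4,5) → (φ(4),φ(5)) = (1,6) ∈ E(G2) ✓
  (5,6) → (φ(5),φ(6)) = (5,6) ∈ E(G2) ✓
All 10 edges of G1 map to edges of G2, and |E(G1)| = |E(G2)| = 10, so φ is a bijection on edges as well as vertices. Hence G1 ≅ G2.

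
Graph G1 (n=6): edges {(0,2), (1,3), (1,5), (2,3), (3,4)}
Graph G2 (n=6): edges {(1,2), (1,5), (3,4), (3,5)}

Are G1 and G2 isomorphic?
No, not isomorphic

The graphs are NOT isomorphic.

Connected components of G1: 1 component(s) with vertex sets [[0, 1, 2, 3, 4, 5]], sizes [6].
Connected components of G2: 2 component(s) with vertex sets [[0], [1, 2, 3, 4, 5]], sizes [1, 5].
The number of connected components (and the multiset of component sizes) is an isomorphism invariant — an isomorphism maps each component of G1 bijectively onto a component of G2. Since G1 has 1 component(s) and G2 has 2, they cannot be isomorphic.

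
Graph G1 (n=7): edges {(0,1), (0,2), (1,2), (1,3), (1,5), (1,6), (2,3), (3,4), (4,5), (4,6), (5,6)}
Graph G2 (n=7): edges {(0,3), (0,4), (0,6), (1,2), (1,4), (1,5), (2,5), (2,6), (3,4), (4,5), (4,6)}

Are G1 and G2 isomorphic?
Yes, isomorphic

The graphs are isomorphic.
One valid mapping φ: V(G1) → V(G2): 0→3, 1→4, 2→0, 3→6, 4→2, 5→5, 6→1

Verify φ preserves adjacency — for each edge of G1, its image is an edge of G2:
  (0,1) → (φ(0),φ(1)) = (3,4) ∈ E(G2) ✓
  (0,2) → (φ(0),φ(2)) = (0,3) ∈ E(G2) ✓
  (1,2) → (φ(1),φ(2)) = (0,4) ∈ E(G2) ✓
  (1,3) → (φ(1),φ(3)) = (4,6) ∈ E(G2) ✓
  (1,5) → (φ(1),φ(5)) = (4,5) ∈ E(G2) ✓
  (1,6) → (φ(1),φ(6)) = (1,4) ∈ E(G2) ✓
  (2,3) → (φ(2),φ(3)) = (0,6) ∈ E(G2) ✓
  (3,4) → (φ(3),φ(4)) = (2,6) ∈ E(G2) ✓
  (4,5) → (φ(4),φ(5)) = (2,5) ∈ E(G2) ✓
  (4,6) → (φ(4),φ(6)) = (1,2) ∈ E(G2) ✓
  (5,6) → (φ(5),φ(6)) = (1,5) ∈ E(G2) ✓
All 11 edges of G1 map to edges of G2, and |E(G1)| = |E(G2)| = 11, so φ is a bijection on edges as well as vertices. Hence G1 ≅ G2.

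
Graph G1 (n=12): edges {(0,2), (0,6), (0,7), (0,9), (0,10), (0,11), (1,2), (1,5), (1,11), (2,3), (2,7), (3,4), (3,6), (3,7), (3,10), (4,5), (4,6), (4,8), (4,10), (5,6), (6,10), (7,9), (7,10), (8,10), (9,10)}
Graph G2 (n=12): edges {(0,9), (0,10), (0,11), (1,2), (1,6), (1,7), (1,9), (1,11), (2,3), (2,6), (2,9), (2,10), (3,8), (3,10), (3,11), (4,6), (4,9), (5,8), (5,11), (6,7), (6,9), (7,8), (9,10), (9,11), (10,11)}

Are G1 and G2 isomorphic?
Yes, isomorphic

The graphs are isomorphic.
One valid mapping φ: V(G1) → V(G2): 0→11, 1→8, 2→3, 3→2, 4→6, 5→7, 6→1, 7→10, 8→4, 9→0, 10→9, 11→5

Verify φ preserves adjacency — for each edge of G1, its image is an edge of G2:
  (0,2) → (φ(0),φ(2)) = (3,11) ∈ E(G2) ✓
  (0,6) → (φ(0),φ(6)) = (1,11) ∈ E(G2) ✓
  (0,7) → (φ(0),φ(7)) = (10,11) ∈ E(G2) ✓
  (0,9) → (φ(0),φ(9)) = (0,11) ∈ E(G2) ✓
  (0,10) → (φ(0),φ(10)) = (9,11) ∈ E(G2) ✓
  (0,11) → (φ(0),φ(11)) = (5,11) ∈ E(G2) ✓
  (1,2) → (φ(1),φ(2)) = (3,8) ∈ E(G2) ✓
  (1,5) → (φ(1),φ(5)) = (7,8) ∈ E(G2) ✓
  (1,11) → (φ(1),φ(11)) = (5,8) ∈ E(G2) ✓
  (2,3) → (φ(2),φ(3)) = (2,3) ∈ E(G2) ✓
  (2,7) → (φ(2),φ(7)) = (3,10) ∈ E(G2) ✓
  (3,4) → (φ(3),φ(4)) = (2,6) ∈ E(G2) ✓
  (3,6) → (φ(3),φ(6)) = (1,2) ∈ E(G2) ✓
  (3,7) → (φ(3),φ(7)) = (2,10) ∈ E(G2) ✓
  (3,10) → (φ(3),φ(10)) = (2,9) ∈ E(G2) ✓
  (4,5) → (φ(4),φ(5)) = (6,7) ∈ E(G2) ✓
  (4,6) → (φ(4),φ(6)) = (1,6) ∈ E(G2) ✓
  (4,8) → (φ(4),φ(8)) = (4,6) ∈ E(G2) ✓
  (4,10) → (φ(4),φ(10)) = (6,9) ∈ E(G2) ✓
  (5,6) → (φ(5),φ(6)) = (1,7) ∈ E(G2) ✓
  (6,10) → (φ(6),φ(10)) = (1,9) ∈ E(G2) ✓
  (7,9) → (φ(7),φ(9)) = (0,10) ∈ E(G2) ✓
  (7,10) → (φ(7),φ(10)) = (9,10) ∈ E(G2) ✓
  (8,10) → (φ(8),φ(10)) = (4,9) ∈ E(G2) ✓
  (9,10) → (φ(9),φ(10)) = (0,9) ∈ E(G2) ✓
All 25 edges of G1 map to edges of G2, and |E(G1)| = |E(G2)| = 25, so φ is a bijection on edges as well as vertices. Hence G1 ≅ G2.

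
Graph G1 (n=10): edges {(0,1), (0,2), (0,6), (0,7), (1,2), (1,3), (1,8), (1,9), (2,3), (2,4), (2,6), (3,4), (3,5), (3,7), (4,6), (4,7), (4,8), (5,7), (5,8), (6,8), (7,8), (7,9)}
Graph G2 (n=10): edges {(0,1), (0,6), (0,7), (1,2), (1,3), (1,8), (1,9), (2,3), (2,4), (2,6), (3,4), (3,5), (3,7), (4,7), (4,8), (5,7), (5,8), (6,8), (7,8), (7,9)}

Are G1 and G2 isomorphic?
No, not isomorphic

The graphs are NOT isomorphic.

Counting edges: G1 has 22 edge(s); G2 has 20 edge(s).
Edge count is an isomorphism invariant (a bijection on vertices induces a bijection on edges), so differing edge counts rule out isomorphism.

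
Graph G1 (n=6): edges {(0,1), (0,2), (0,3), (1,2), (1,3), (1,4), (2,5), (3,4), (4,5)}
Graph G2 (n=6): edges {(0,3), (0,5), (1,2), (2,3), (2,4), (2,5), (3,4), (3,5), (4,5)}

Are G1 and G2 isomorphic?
No, not isomorphic

The graphs are NOT isomorphic.

Counting triangles (3-cliques): G1 has 3, G2 has 5.
Triangle count is an isomorphism invariant, so differing triangle counts rule out isomorphism.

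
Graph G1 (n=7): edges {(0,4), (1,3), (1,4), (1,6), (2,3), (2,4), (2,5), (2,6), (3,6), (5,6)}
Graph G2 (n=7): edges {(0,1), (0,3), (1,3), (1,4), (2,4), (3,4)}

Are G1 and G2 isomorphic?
No, not isomorphic

The graphs are NOT isomorphic.

Degrees in G1: deg(0)=1, deg(1)=3, deg(2)=4, deg(3)=3, deg(4)=3, deg(5)=2, deg(6)=4.
Sorted degree sequence of G1: [4, 4, 3, 3, 3, 2, 1].
Degrees in G2: deg(0)=2, deg(1)=3, deg(2)=1, deg(3)=3, deg(4)=3, deg(5)=0, deg(6)=0.
Sorted degree sequence of G2: [3, 3, 3, 2, 1, 0, 0].
The (sorted) degree sequence is an isomorphism invariant, so since G1 and G2 have different degree sequences they cannot be isomorphic.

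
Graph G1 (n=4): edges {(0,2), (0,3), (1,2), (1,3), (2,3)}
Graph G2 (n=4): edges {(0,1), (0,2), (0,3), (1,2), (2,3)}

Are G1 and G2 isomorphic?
Yes, isomorphic

The graphs are isomorphic.
One valid mapping φ: V(G1) → V(G2): 0→3, 1→1, 2→2, 3→0

Verify φ preserves adjacency — for each edge of G1, its image is an edge of G2:
  (0,2) → (φ(0),φ(2)) = (2,3) ∈ E(G2) ✓
  (0,3) → (φ(0),φ(3)) = (0,3) ∈ E(G2) ✓
  (1,2) → (φ(1),φ(2)) = (1,2) ∈ E(G2) ✓
  (1,3) → (φ(1),φ(3)) = (0,1) ∈ E(G2) ✓
  (2,3) → (φ(2),φ(3)) = (0,2) ∈ E(G2) ✓
All 5 edges of G1 map to edges of G2, and |E(G1)| = |E(G2)| = 5, so φ is a bijection on edges as well as vertices. Hence G1 ≅ G2.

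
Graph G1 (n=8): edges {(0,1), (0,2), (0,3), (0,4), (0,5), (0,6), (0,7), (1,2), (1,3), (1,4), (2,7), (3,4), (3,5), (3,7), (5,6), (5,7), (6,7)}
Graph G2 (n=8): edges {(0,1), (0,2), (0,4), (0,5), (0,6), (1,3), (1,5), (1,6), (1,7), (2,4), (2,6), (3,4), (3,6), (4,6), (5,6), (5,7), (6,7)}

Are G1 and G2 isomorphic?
Yes, isomorphic

The graphs are isomorphic.
One valid mapping φ: V(G1) → V(G2): 0→6, 1→4, 2→3, 3→0, 4→2, 5→5, 6→7, 7→1

Verify φ preserves adjacency — for each edge of G1, its image is an edge of G2:
  (0,1) → (φ(0),φ(1)) = (4,6) ∈ E(G2) ✓
  (0,2) → (φ(0),φ(2)) = (3,6) ∈ E(G2) ✓
  (0,3) → (φ(0),φ(3)) = (0,6) ∈ E(G2) ✓
  (0,4) → (φ(0),φ(4)) = (2,6) ∈ E(G2) ✓
  (0,5) → (φ(0),φ(5)) = (5,6) ∈ E(G2) ✓
  (0,6) → (φ(0),φ(6)) = (6,7) ∈ E(G2) ✓
  (0,7) → (φ(0),φ(7)) = (1,6) ∈ E(G2) ✓
  (1,2) → (φ(1),φ(2)) = (3,4) ∈ E(G2) ✓
  (1,3) → (φ(1),φ(3)) = (0,4) ∈ E(G2) ✓
  (1,4) → (φ(1),φ(4)) = (2,4) ∈ E(G2) ✓
  (2,7) → (φ(2),φ(7)) = (1,3) ∈ E(G2) ✓
  (3,4) → (φ(3),φ(4)) = (0,2) ∈ E(G2) ✓
  (3,5) → (φ(3),φ(5)) = (0,5) ∈ E(G2) ✓
  (3,7) → (φ(3),φ(7)) = (0,1) ∈ E(G2) ✓
  (5,6) → (φ(5),φ(6)) = (5,7) ∈ E(G2) ✓
  (5,7) → (φ(5),φ(7)) = (1,5) ∈ E(G2) ✓
  (6,7) → (φ(6),φ(7)) = (1,7) ∈ E(G2) ✓
All 17 edges of G1 map to edges of G2, and |E(G1)| = |E(G2)| = 17, so φ is a bijection on edges as well as vertices. Hence G1 ≅ G2.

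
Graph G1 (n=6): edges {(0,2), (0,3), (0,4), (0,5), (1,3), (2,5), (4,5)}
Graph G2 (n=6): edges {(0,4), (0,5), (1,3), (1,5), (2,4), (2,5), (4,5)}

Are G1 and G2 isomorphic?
Yes, isomorphic

The graphs are isomorphic.
One valid mapping φ: V(G1) → V(G2): 0→5, 1→3, 2→2, 3→1, 4→0, 5→4

Verify φ preserves adjacency — for each edge of G1, its image is an edge of G2:
  (0,2) → (φ(0),φ(2)) = (2,5) ∈ E(G2) ✓
  (0,3) → (φ(0),φ(3)) = (1,5) ∈ E(G2) ✓
  (0,4) → (φ(0),φ(4)) = (0,5) ∈ E(G2) ✓
  (0,5) → (φ(0),φ(5)) = (4,5) ∈ E(G2) ✓
  (1,3) → (φ(1),φ(3)) = (1,3) ∈ E(G2) ✓
  (2,5) → (φ(2),φ(5)) = (2,4) ∈ E(G2) ✓
  (4,5) → (φ(4),φ(5)) = (0,4) ∈ E(G2) ✓
All 7 edges of G1 map to edges of G2, and |E(G1)| = |E(G2)| = 7, so φ is a bijection on edges as well as vertices. Hence G1 ≅ G2.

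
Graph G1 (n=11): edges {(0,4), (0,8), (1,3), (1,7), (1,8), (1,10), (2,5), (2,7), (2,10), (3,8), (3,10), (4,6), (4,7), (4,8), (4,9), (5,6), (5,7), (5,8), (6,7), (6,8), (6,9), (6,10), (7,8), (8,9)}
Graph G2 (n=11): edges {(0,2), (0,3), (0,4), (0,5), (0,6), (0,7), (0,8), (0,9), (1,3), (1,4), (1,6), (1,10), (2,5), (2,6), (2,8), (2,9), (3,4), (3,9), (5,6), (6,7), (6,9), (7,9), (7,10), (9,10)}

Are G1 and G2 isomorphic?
Yes, isomorphic

The graphs are isomorphic.
One valid mapping φ: V(G1) → V(G2): 0→8, 1→3, 2→10, 3→4, 4→2, 5→7, 6→6, 7→9, 8→0, 9→5, 10→1

Verify φ preserves adjacency — for each edge of G1, its image is an edge of G2:
  (0,4) → (φ(0),φ(4)) = (2,8) ∈ E(G2) ✓
  (0,8) → (φ(0),φ(8)) = (0,8) ∈ E(G2) ✓
  (1,3) → (φ(1),φ(3)) = (3,4) ∈ E(G2) ✓
  (1,7) → (φ(1),φ(7)) = (3,9) ∈ E(G2) ✓
  (1,8) → (φ(1),φ(8)) = (0,3) ∈ E(G2) ✓
  (1,10) → (φ(1),φ(10)) = (1,3) ∈ E(G2) ✓
  (2,5) → (φ(2),φ(5)) = (7,10) ∈ E(G2) ✓
  (2,7) → (φ(2),φ(7)) = (9,10) ∈ E(G2) ✓
  (2,10) → (φ(2),φ(10)) = (1,10) ∈ E(G2) ✓
  (3,8) → (φ(3),φ(8)) = (0,4) ∈ E(G2) ✓
  (3,10) → (φ(3),φ(10)) = (1,4) ∈ E(G2) ✓
  (4,6) → (φ(4),φ(6)) = (2,6) ∈ E(G2) ✓
  (4,7) → (φ(4),φ(7)) = (2,9) ∈ E(G2) ✓
  (4,8) → (φ(4),φ(8)) = (0,2) ∈ E(G2) ✓
  (4,9) → (φ(4),φ(9)) = (2,5) ∈ E(G2) ✓
  (5,6) → (φ(5),φ(6)) = (6,7) ∈ E(G2) ✓
  (5,7) → (φ(5),φ(7)) = (7,9) ∈ E(G2) ✓
  (5,8) → (φ(5),φ(8)) = (0,7) ∈ E(G2) ✓
  (6,7) → (φ(6),φ(7)) = (6,9) ∈ E(G2) ✓
  (6,8) → (φ(6),φ(8)) = (0,6) ∈ E(G2) ✓
  (6,9) → (φ(6),φ(9)) = (5,6) ∈ E(G2) ✓
  (6,10) → (φ(6),φ(10)) = (1,6) ∈ E(G2) ✓
  (7,8) → (φ(7),φ(8)) = (0,9) ∈ E(G2) ✓
  (8,9) → (φ(8),φ(9)) = (0,5) ∈ E(G2) ✓
All 24 edges of G1 map to edges of G2, and |E(G1)| = |E(G2)| = 24, so φ is a bijection on edges as well as vertices. Hence G1 ≅ G2.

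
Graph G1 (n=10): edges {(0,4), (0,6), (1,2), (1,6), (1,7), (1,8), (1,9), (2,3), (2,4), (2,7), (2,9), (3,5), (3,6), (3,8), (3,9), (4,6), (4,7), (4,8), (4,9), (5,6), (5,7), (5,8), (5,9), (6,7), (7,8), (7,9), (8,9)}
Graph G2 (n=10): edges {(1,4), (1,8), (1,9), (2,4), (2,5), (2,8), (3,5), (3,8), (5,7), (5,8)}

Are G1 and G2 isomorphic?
No, not isomorphic

The graphs are NOT isomorphic.

Connected components of G1: 1 component(s) with vertex sets [[0, 1, 2, 3, 4, 5, 6, 7, 8, 9]], sizes [10].
Connected components of G2: 3 component(s) with vertex sets [[0], [6], [1, 2, 3, 4, 5, 7, 8, 9]], sizes [1, 1, 8].
The number of connected components (and the multiset of component sizes) is an isomorphism invariant — an isomorphism maps each component of G1 bijectively onto a component of G2. Since G1 has 1 component(s) and G2 has 3, they cannot be isomorphic.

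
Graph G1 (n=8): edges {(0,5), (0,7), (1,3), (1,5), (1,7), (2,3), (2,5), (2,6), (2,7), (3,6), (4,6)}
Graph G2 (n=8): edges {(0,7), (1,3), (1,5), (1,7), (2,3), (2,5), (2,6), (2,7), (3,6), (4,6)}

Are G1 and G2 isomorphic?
No, not isomorphic

The graphs are NOT isomorphic.

Counting edges: G1 has 11 edge(s); G2 has 10 edge(s).
Edge count is an isomorphism invariant (a bijection on vertices induces a bijection on edges), so differing edge counts rule out isomorphism.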